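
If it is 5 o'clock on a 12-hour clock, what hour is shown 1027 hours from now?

12

Dividing 1027 by 12 gives quotient 85 and remainder 7.
5 + 7 → 12 on a 12-hour dial.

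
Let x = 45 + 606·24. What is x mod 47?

19

606·24 = 14544.
Dividing 14544 by 47 gives quotient 309 and remainder 21.
(45 + 21) mod 47 = 19.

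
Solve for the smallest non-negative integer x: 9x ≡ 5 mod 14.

13

9⁻¹ ≡ 11 (mod 14) because 9·11 = 99 = 7·14 + 1.
So x ≡ 11·5 = 55 ≡ 13 (mod 14).
Check: 9·13 = 117 = 8·14 + 5.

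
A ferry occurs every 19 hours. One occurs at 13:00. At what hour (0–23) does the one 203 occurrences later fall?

203·19 = 3857.
3857 = 160·24 + 17, so 3857 mod 24 = 17.
(13 + 17) mod 24 = 6.

6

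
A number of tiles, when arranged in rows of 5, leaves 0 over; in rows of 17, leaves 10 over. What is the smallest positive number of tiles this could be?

Since 17·3 ≡ 1 (mod 5), take x = 10 + 17·((0−10)·3 mod 5) = 10 + 17·0 = 10.
Check: 10 mod 5 = 0, 10 mod 17 = 10.

10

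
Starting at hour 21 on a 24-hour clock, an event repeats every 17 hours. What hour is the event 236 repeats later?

1

236·17 = 4012.
Dividing 4012 by 24 gives quotient 167 and remainder 4.
(21 + 4) mod 24 = 1.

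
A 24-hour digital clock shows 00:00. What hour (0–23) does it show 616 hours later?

16

616 mod 24 = 16 (since 25·24 = 600).
(0 + 16) mod 24 = 16.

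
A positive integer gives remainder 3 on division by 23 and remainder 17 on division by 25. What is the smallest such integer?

417

x ≡ 3 (mod 23) gives x ∈ {3, 26, 49, 72, 95, 118, 141, 164, …}.
The first of these with x mod 25 = 17 is 417.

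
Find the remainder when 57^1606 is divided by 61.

Square-and-reduce mod 61: 57^1≡57, 57^2≡16, 57^4≡12, 57^8≡22, 57^16≡57, 57^32≡16, 57^64≡12, 57^128≡22, 57^256≡57, 57^512≡16, 57^1024≡12.
Since 1606 = 2 + 4 + 64 + 512 + 1024 in binary, 57^1606 ≡ 16·12·12·16·12 ≡ 57 (mod 61).

57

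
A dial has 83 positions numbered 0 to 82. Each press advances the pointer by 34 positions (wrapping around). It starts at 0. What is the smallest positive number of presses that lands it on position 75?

73

34⁻¹ ≡ 22 (mod 83) because 34·22 = 748 = 9·83 + 1.
So x ≡ 22·75 = 1650 ≡ 73 (mod 83).
Check: 34·73 = 2482 = 29·83 + 75.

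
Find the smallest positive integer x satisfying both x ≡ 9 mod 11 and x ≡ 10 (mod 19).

x ≡ 9 (mod 11) gives x ∈ {9, 20, 31, 42, 53, 64, 75, 86}.
The first of these with x mod 19 = 10 is 86.

86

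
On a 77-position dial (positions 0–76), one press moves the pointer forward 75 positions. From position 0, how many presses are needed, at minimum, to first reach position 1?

38

75·38 = 2850 = 37·77 + 1, so 75⁻¹ ≡ 38 (mod 77).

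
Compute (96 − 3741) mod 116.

67

3741 − 32·116 = 29, so 3741 ≡ 29 (mod 116).
(96 − 29) mod 116 = 67.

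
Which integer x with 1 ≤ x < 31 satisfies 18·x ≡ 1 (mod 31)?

18·19 = 342 = 11·31 + 1, so 18⁻¹ ≡ 19 (mod 31).

19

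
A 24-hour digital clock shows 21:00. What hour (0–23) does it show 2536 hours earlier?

Dividing 2536 by 24 gives quotient 105 and remainder 16.
(21 − 16) mod 24 = 5.

5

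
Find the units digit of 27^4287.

Last digits of 7^n: 7, 9, 3, 1 (period 4).
4287 mod 4 = 3, so the last digit matches 7^3 = 3.

3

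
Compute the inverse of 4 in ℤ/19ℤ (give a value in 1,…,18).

19 = 4·4 + 3
4 = 1·3 + 1
3 = 3·1 + 0
Back-substituting gives 4·5 ≡ 1 (mod 19).

5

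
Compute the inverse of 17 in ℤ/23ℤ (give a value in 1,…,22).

19

23 = 1·17 + 6
17 = 2·6 + 5
6 = 1·5 + 1
5 = 5·1 + 0
Back-substituting gives 17·19 ≡ 1 (mod 23).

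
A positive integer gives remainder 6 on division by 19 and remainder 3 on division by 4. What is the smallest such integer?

63

Since 4·5 ≡ 1 (mod 19), take x = 3 + 4·((6−3)·5 mod 19) = 3 + 4·15 = 63.
Check: 63 mod 19 = 6, 63 mod 4 = 3.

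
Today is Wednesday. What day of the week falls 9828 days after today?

Wednesday

9828 = 1404·7 + 0, so 9828 mod 7 = 0.
Wednesday + 0 days → Wednesday.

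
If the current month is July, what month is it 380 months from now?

March

380 = 31·12 + 8, so 380 mod 12 = 8.
July + 8 months → March.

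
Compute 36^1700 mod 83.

Square-and-reduce mod 83: 36^1≡36, 36^2≡51, 36^4≡28, 36^8≡37, 36^16≡41, 36^32≡21, 36^64≡26, 36^128≡12, 36^256≡61, 36^512≡69, 36^1024≡30.
1700 = 4 + 32 + 128 + 512 + 1024, so 36^1700 ≡ 28·21·12·69·30 ≡ 78 (mod 83).

78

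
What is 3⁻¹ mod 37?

37 = 12·3 + 1
3 = 3·1 + 0
Back-substituting gives 3·25 ≡ 1 (mod 37).

25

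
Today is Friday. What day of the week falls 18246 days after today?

Dividing 18246 by 7 gives quotient 2606 and remainder 4.
Friday + 4 days → Tuesday.

Tuesday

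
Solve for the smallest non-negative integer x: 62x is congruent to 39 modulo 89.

48

62⁻¹ ≡ 56 (mod 89) because 62·56 = 3472 = 39·89 + 1.
Multiplying both sides by 56: x ≡ 56·39 = 2184 ≡ 48 (mod 89).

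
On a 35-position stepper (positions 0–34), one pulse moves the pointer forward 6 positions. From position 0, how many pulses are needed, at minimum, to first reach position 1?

35 = 5·6 + 5
6 = 1·5 + 1
5 = 5·1 + 0
Back-substituting gives 6·6 ≡ 1 (mod 35).

6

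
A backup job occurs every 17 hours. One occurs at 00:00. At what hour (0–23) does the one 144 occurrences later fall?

144·17 = 2448.
Dividing 2448 by 24 gives quotient 102 and remainder 0.
(0 + 0) mod 24 = 0.

0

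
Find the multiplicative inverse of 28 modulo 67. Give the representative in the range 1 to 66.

67 = 2·28 + 11
28 = 2·11 + 6
11 = 1·6 + 5
6 = 1·5 + 1
5 = 5·1 + 0
Back-substituting gives 28·12 ≡ 1 (mod 67).

12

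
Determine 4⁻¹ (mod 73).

55

4·55 = 220 = 3·73 + 1, so 4⁻¹ ≡ 55 (mod 73).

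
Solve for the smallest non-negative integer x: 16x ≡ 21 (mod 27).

16⁻¹ ≡ 22 (mod 27) because 16·22 = 352 = 13·27 + 1.
Multiplying both sides by 22: x ≡ 22·21 = 462 ≡ 3 (mod 27).

3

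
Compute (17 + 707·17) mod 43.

39

707·17 = 12019.
12019 mod 43 = 22 (since 279·43 = 11997).
(17 + 22) mod 43 = 39.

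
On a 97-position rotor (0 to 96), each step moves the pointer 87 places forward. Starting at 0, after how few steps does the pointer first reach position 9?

The inverse of 87 mod 97 is 29 (since 87·29 = 2523 ≡ 1).
Multiplying both sides by 29: x ≡ 29·9 = 261 ≡ 67 (mod 97).
Check: 87·67 = 5829 = 60·97 + 9.

67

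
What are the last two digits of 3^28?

By repeated squaring mod 100: 3^1≡3, 3^2≡9, 3^4≡81, 3^8≡61, 3^16≡21.
28 = 4 + 8 + 16, so 3^28 ≡ 81·61·21 ≡ 61 (mod 100).

61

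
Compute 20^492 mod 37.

Successive squares of 20 mod 37: 20^1≡20, 20^2≡30, 20^4≡12, 20^8≡33, 20^16≡16, 20^32≡34, 20^64≡9, 20^128≡7, 20^256≡12.
Since 492 = 4 + 8 + 32 + 64 + 128 + 256 in binary, 20^492 ≡ 12·33·34·9·7·12 ≡ 10 (mod 37).

10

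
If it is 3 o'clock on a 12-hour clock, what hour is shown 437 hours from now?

Dividing 437 by 12 gives quotient 36 and remainder 5.
3 + 5 → 8 on a 12-hour dial.

8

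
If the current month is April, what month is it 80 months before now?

August

Dividing 80 by 12 gives quotient 6 and remainder 8.
April − 8 months → August.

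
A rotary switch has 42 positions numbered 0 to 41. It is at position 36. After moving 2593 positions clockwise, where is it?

25

Dividing 2593 by 42 gives quotient 61 and remainder 31.
(36 + 31) mod 42 = 25.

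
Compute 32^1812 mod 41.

By repeated squaring mod 41: 32^1≡32, 32^2≡40, 32^4≡1, 32^8≡1, 32^16≡1, 32^32≡1, 32^64≡1, 32^128≡1, 32^256≡1, 32^512≡1, 32^1024≡1.
1812 = 4 + 16 + 256 + 512 + 1024, so 32^1812 ≡ 1·1·1·1·1 ≡ 1 (mod 41).

1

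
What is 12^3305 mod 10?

Last digits of 2^n: 2, 4, 8, 6 (period 4).
3305 mod 4 = 1, so the last digit matches 2^1 = 2.

2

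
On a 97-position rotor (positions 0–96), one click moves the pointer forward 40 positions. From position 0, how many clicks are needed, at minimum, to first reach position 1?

17

97 = 2·40 + 17
40 = 2·17 + 6
17 = 2·6 + 5
6 = 1·5 + 1
5 = 5·1 + 0
Back-substituting gives 40·17 ≡ 1 (mod 97).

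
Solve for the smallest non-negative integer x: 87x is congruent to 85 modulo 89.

2

The inverse of 87 mod 89 is 44 (since 87·44 = 3828 ≡ 1).
So x ≡ 44·85 = 3740 ≡ 2 (mod 89).
Check: 87·2 = 174 = 1·89 + 85.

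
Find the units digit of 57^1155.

3

The units digit of 57^n cycles with period 4: 7, 9, 3, 1, …
1155 mod 4 = 3, so the last digit matches 7^3 = 3.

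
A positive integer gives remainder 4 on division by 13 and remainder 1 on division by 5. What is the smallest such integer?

56

x ≡ 1 (mod 5) gives x ∈ {1, 6, 11, 16, 21, 26, 31, 36, …}.
The first of these with x mod 13 = 4 is 56.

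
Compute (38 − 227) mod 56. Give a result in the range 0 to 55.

227 mod 56 = 3 (since 4·56 = 224).
(38 − 3) mod 56 = 35.

35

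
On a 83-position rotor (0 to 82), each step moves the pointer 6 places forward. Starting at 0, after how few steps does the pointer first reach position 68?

39

6⁻¹ ≡ 14 (mod 83) because 6·14 = 84 = 1·83 + 1.
Multiplying both sides by 14: x ≡ 14·68 = 952 ≡ 39 (mod 83).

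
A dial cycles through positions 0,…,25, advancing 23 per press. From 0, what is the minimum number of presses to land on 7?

23⁻¹ ≡ 17 (mod 26) because 23·17 = 391 = 15·26 + 1.
So x ≡ 17·7 = 119 ≡ 15 (mod 26).
Check: 23·15 = 345 = 13·26 + 7.

15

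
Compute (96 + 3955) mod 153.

3955 mod 153 = 130 (since 25·153 = 3825).
(96 + 130) mod 153 = 73.

73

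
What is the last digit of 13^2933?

Powers of 3 mod 10 repeat with period 4: 3, 9, 7, 1.
2933 leaves remainder 1 on division by 4, so 13^2933 ends in 3.

3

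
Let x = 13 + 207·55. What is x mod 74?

2

207·55 = 11385.
11385 = 153·74 + 63, so 11385 mod 74 = 63.
(13 + 63) mod 74 = 2.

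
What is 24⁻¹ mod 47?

2

47 = 1·24 + 23
24 = 1·23 + 1
23 = 23·1 + 0
Back-substituting gives 24·2 ≡ 1 (mod 47).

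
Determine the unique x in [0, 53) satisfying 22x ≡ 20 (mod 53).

25

22⁻¹ ≡ 41 (mod 53) because 22·41 = 902 = 17·53 + 1.
Multiplying both sides by 41: x ≡ 41·20 = 820 ≡ 25 (mod 53).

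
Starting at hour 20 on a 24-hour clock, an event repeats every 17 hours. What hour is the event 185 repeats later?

185·17 = 3145.
Dividing 3145 by 24 gives quotient 131 and remainder 1.
(20 + 1) mod 24 = 21.

21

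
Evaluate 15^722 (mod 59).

Successive squares of 15 mod 59: 15^1≡15, 15^2≡48, 15^4≡3, 15^8≡9, 15^16≡22, 15^32≡12, 15^64≡26, 15^128≡27, 15^256≡21, 15^512≡28.
Since 722 = 2 + 16 + 64 + 128 + 512 in binary, 15^722 ≡ 48·22·26·27·28 ≡ 5 (mod 59).

5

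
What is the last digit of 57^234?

The units digit of 57^n cycles with period 4: 7, 9, 3, 1, …
234 mod 4 = 2, so the last digit matches 7^2 = 9.

9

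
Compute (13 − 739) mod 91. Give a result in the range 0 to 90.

739 − 8·91 = 11, so 739 ≡ 11 (mod 91).
(13 − 11) mod 91 = 2.

2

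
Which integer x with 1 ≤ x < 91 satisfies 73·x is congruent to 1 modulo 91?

91 = 1·73 + 18
73 = 4·18 + 1
18 = 18·1 + 0
Back-substituting gives 73·5 ≡ 1 (mod 91).

5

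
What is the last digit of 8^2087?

2

The units digit of 8^n cycles with period 4: 8, 4, 2, 6, …
2087 leaves remainder 3 on division by 4, so 8^2087 ends in 2.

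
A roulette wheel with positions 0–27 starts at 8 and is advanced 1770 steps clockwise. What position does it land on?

Dividing 1770 by 28 gives quotient 63 and remainder 6.
(8 + 6) mod 28 = 14.

14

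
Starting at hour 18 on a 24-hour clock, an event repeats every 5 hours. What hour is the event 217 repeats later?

23

217·5 = 1085.
Dividing 1085 by 24 gives quotient 45 and remainder 5.
(18 + 5) mod 24 = 23.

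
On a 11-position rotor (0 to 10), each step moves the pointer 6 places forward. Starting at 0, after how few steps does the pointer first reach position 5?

10

The inverse of 6 mod 11 is 2 (since 6·2 = 12 ≡ 1).
Multiplying both sides by 2: x ≡ 2·5 = 10 ≡ 10 (mod 11).
Check: 6·10 = 60 = 5·11 + 5.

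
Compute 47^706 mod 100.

29

Successive squares of 47 mod 100: 47^1≡47, 47^2≡9, 47^4≡81, 47^8≡61, 47^16≡21, 47^32≡41, 47^64≡81, 47^128≡61, 47^256≡21, 47^512≡41.
706 = 2 + 64 + 128 + 512, so 47^706 ≡ 9·81·61·41 ≡ 29 (mod 100).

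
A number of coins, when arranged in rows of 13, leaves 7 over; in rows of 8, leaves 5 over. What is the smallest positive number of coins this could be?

85

x ≡ 5 (mod 8) gives x ∈ {5, 13, 21, 29, 37, 45, 53, 61, …}.
The first of these with x mod 13 = 7 is 85.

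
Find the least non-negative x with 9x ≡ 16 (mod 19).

The inverse of 9 mod 19 is 17 (since 9·17 = 153 ≡ 1).
Multiplying both sides by 17: x ≡ 17·16 = 272 ≡ 6 (mod 19).
Check: 9·6 = 54 = 2·19 + 16.

6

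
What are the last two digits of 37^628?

By repeated squaring mod 100: 37^1≡37, 37^2≡69, 37^4≡61, 37^8≡21, 37^16≡41, 37^32≡81, 37^64≡61, 37^128≡21, 37^256≡41, 37^512≡81.
628 = 4 + 16 + 32 + 64 + 512, so 37^628 ≡ 61·41·81·61·81 ≡ 21 (mod 100).

21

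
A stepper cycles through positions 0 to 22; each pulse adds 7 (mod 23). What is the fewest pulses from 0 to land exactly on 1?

10

23 = 3·7 + 2
7 = 3·2 + 1
2 = 2·1 + 0
Back-substituting gives 7·10 ≡ 1 (mod 23).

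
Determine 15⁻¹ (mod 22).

15·3 = 45 = 2·22 + 1, so 15⁻¹ ≡ 3 (mod 22).

3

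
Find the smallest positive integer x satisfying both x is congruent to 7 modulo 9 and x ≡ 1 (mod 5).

x ≡ 1 (mod 5) gives x ∈ {1, 6, 11, 16}.
The first of these with x mod 9 = 7 is 16.

16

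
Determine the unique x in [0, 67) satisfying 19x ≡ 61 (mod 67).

The inverse of 19 mod 67 is 60 (since 19·60 = 1140 ≡ 1).
So x ≡ 60·61 = 3660 ≡ 42 (mod 67).

42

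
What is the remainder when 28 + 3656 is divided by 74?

Dividing 3656 by 74 gives quotient 49 and remainder 30.
(28 + 30) mod 74 = 58.

58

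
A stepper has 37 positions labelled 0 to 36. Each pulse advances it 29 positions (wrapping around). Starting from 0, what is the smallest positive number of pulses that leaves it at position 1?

37 = 1·29 + 8
29 = 3·8 + 5
8 = 1·5 + 3
5 = 1·3 + 2
3 = 1·2 + 1
2 = 2·1 + 0
Back-substituting gives 29·23 ≡ 1 (mod 37).

23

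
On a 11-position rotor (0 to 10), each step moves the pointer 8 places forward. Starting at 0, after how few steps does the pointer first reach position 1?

8⁻¹ ≡ 7 (mod 11) because 8·7 = 56 = 5·11 + 1.
Multiplying both sides by 7: x ≡ 7·1 = 7 ≡ 7 (mod 11).
Check: 8·7 = 56 = 5·11 + 1.

7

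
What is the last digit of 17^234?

Powers of 7 mod 10 repeat with period 4: 7, 9, 3, 1.
234 leaves remainder 2 on division by 4, so 17^234 ends in 9.

9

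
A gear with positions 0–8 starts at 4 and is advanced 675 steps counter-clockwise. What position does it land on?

675 = 75·9 + 0, so 675 mod 9 = 0.
(4 − 0) mod 9 = 4.

4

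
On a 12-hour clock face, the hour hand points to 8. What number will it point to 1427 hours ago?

9

Dividing 1427 by 12 gives quotient 118 and remainder 11.
8 − 11 → 9 on a 12-hour dial.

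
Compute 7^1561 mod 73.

By repeated squaring mod 73: 7^1≡7, 7^2≡49, 7^4≡65, 7^8≡64, 7^16≡8, 7^32≡64, 7^64≡8, 7^128≡64, 7^256≡8, 7^512≡64, 7^1024≡8.
1561 = 1 + 8 + 16 + 512 + 1024, so 7^1561 ≡ 7·64·8·64·8 ≡ 7 (mod 73).

7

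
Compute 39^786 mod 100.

61

By repeated squaring mod 100: 39^1≡39, 39^2≡21, 39^4≡41, 39^8≡81, 39^16≡61, 39^32≡21, 39^64≡41, 39^128≡81, 39^256≡61, 39^512≡21.
786 = 2 + 16 + 256 + 512, so 39^786 ≡ 21·61·61·21 ≡ 61 (mod 100).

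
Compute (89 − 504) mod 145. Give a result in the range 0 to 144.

504 mod 145 = 69 (since 3·145 = 435).
(89 − 69) mod 145 = 20.

20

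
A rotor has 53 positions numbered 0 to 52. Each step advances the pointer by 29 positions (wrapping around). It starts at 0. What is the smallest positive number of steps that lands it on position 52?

42

The inverse of 29 mod 53 is 11 (since 29·11 = 319 ≡ 1).
So x ≡ 11·52 = 572 ≡ 42 (mod 53).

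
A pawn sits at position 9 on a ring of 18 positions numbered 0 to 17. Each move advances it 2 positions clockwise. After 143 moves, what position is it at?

7

143·2 = 286.
286 − 15·18 = 16, so 286 ≡ 16 (mod 18).
(9 + 16) mod 18 = 7.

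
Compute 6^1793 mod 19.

Successive squares of 6 mod 19: 6^1≡6, 6^2≡17, 6^4≡4, 6^8≡16, 6^16≡9, 6^32≡5, 6^64≡6, 6^128≡17, 6^256≡4, 6^512≡16, 6^1024≡9.
Since 1793 = 1 + 256 + 512 + 1024 in binary, 6^1793 ≡ 6·4·16·9 ≡ 17 (mod 19).

17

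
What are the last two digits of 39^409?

59

Square-and-reduce mod 100: 39^1≡39, 39^2≡21, 39^4≡41, 39^8≡81, 39^16≡61, 39^32≡21, 39^64≡41, 39^128≡81, 39^256≡61.
Since 409 = 1 + 8 + 16 + 128 + 256 in binary, 39^409 ≡ 39·81·61·81·61 ≡ 59 (mod 100).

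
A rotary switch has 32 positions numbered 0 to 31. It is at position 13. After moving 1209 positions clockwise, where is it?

6

1209 mod 32 = 25 (since 37·32 = 1184).
(13 + 25) mod 32 = 6.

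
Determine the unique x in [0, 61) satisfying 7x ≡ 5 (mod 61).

53

7⁻¹ ≡ 35 (mod 61) because 7·35 = 245 = 4·61 + 1.
So x ≡ 35·5 = 175 ≡ 53 (mod 61).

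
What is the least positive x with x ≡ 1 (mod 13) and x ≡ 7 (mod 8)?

79

x ≡ 7 (mod 8) gives x ∈ {7, 15, 23, 31, 39, 47, 55, 63, …}.
The first of these with x mod 13 = 1 is 79.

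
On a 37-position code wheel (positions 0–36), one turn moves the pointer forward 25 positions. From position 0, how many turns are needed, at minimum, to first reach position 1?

25·3 = 75 = 2·37 + 1, so 25⁻¹ ≡ 3 (mod 37).

3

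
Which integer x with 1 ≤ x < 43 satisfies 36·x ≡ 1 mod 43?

36·6 = 216 = 5·43 + 1, so 36⁻¹ ≡ 6 (mod 43).

6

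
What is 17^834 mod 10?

Powers of 7 mod 10 repeat with period 4: 7, 9, 3, 1.
834 mod 4 = 2, so the last digit matches 7^2 = 9.

9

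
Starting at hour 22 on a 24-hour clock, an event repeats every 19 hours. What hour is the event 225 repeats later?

1

225·19 = 4275.
4275 mod 24 = 3 (since 178·24 = 4272).
(22 + 3) mod 24 = 1.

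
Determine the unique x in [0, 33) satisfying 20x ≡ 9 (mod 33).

12

20⁻¹ ≡ 5 (mod 33) because 20·5 = 100 = 3·33 + 1.
Multiplying both sides by 5: x ≡ 5·9 = 45 ≡ 12 (mod 33).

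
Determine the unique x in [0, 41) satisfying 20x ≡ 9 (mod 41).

23

20⁻¹ ≡ 39 (mod 41) because 20·39 = 780 = 19·41 + 1.
So x ≡ 39·9 = 351 ≡ 23 (mod 41).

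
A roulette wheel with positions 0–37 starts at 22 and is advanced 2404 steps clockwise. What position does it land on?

32

2404 − 63·38 = 10, so 2404 ≡ 10 (mod 38).
(22 + 10) mod 38 = 32.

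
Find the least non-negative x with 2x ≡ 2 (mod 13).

2⁻¹ ≡ 7 (mod 13) because 2·7 = 14 = 1·13 + 1.
Multiplying both sides by 7: x ≡ 7·2 = 14 ≡ 1 (mod 13).

1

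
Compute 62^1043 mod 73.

Successive squares of 62 mod 73: 62^1≡62, 62^2≡48, 62^4≡41, 62^8≡2, 62^16≡4, 62^32≡16, 62^64≡37, 62^128≡55, 62^256≡32, 62^512≡2, 62^1024≡4.
1043 = 1 + 2 + 16 + 1024, so 62^1043 ≡ 62·48·4·4 ≡ 20 (mod 73).

20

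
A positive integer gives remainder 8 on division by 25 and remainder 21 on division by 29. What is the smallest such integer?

Since 29·19 ≡ 1 (mod 25), take x = 21 + 29·((8−21)·19 mod 25) = 21 + 29·3 = 108.
Check: 108 mod 25 = 8, 108 mod 29 = 21.

108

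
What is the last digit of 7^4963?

3

The units digit of 7^n cycles with period 4: 7, 9, 3, 1, …
4963 leaves remainder 3 on division by 4, so 7^4963 ends in 3.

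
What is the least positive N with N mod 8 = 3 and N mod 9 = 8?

x ≡ 3 (mod 8) gives x ∈ {3, 11, 19, 27, 35}.
The first of these with x mod 9 = 8 is 35.

35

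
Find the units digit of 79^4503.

9

Powers of 9 mod 10 repeat with period 2: 9, 1.
4503 mod 2 = 1, so the last digit matches 9^1 = 9.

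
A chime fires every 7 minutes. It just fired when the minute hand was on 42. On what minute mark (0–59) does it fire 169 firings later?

25

169·7 = 1183.
1183 mod 60 = 43 (since 19·60 = 1140).
(42 + 43) mod 60 = 25.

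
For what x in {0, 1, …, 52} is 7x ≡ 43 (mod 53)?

44

7⁻¹ ≡ 38 (mod 53) because 7·38 = 266 = 5·53 + 1.
So x ≡ 38·43 = 1634 ≡ 44 (mod 53).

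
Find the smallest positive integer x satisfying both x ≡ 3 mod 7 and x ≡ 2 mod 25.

x ≡ 3 (mod 7) gives x ∈ {3, 10, 17, 24, 31, 38, 45, 52}.
The first of these with x mod 25 = 2 is 52.

52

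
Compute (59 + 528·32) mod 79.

528·32 = 16896.
Dividing 16896 by 79 gives quotient 213 and remainder 69.
(59 + 69) mod 79 = 49.

49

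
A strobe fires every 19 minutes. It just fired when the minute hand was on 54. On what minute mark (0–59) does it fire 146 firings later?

8

146·19 = 2774.
Dividing 2774 by 60 gives quotient 46 and remainder 14.
(54 + 14) mod 60 = 8.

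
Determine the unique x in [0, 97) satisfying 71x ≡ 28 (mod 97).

81

71⁻¹ ≡ 41 (mod 97) because 71·41 = 2911 = 30·97 + 1.
Multiplying both sides by 41: x ≡ 41·28 = 1148 ≡ 81 (mod 97).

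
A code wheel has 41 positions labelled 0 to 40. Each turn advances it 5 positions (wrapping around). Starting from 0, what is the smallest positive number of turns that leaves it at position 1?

41 = 8·5 + 1
5 = 5·1 + 0
Back-substituting gives 5·33 ≡ 1 (mod 41).

33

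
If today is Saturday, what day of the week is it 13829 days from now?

Wednesday

13829 − 1975·7 = 4, so 13829 ≡ 4 (mod 7).
Saturday + 4 days → Wednesday.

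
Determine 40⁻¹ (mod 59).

40·31 = 1240 = 21·59 + 1, so 40⁻¹ ≡ 31 (mod 59).

31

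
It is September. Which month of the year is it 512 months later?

512 mod 12 = 8 (since 42·12 = 504).
September + 8 months → May.

May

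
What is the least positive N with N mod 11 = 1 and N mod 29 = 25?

Since 29·8 ≡ 1 (mod 11), take x = 25 + 29·((1−25)·8 mod 11) = 25 + 29·6 = 199.
Check: 199 mod 11 = 1, 199 mod 29 = 25.

199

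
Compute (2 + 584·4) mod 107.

91

584·4 = 2336.
2336 − 21·107 = 89, so 2336 ≡ 89 (mod 107).
(2 + 89) mod 107 = 91.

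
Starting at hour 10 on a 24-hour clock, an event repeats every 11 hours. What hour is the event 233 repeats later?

5

233·11 = 2563.
2563 mod 24 = 19 (since 106·24 = 2544).
(10 + 19) mod 24 = 5.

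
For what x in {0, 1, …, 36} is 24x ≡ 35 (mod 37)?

24⁻¹ ≡ 17 (mod 37) because 24·17 = 408 = 11·37 + 1.
So x ≡ 17·35 = 595 ≡ 3 (mod 37).
Check: 24·3 = 72 = 1·37 + 35.

3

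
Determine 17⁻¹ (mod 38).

9

17·9 = 153 = 4·38 + 1, so 17⁻¹ ≡ 9 (mod 38).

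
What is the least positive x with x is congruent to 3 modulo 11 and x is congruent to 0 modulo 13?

91

Since 13·6 ≡ 1 (mod 11), take x = 0 + 13·((3−0)·6 mod 11) = 0 + 13·7 = 91.
Check: 91 mod 11 = 3, 91 mod 13 = 0.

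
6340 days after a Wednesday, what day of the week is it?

Dividing 6340 by 7 gives quotient 905 and remainder 5.
Wednesday + 5 days → Monday.

Monday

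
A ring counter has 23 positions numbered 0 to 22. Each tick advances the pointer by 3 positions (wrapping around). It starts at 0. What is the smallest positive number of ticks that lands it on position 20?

The inverse of 3 mod 23 is 8 (since 3·8 = 24 ≡ 1).
So x ≡ 8·20 = 160 ≡ 22 (mod 23).

22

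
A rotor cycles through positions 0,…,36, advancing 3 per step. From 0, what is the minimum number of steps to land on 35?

24

3⁻¹ ≡ 25 (mod 37) because 3·25 = 75 = 2·37 + 1.
So x ≡ 25·35 = 875 ≡ 24 (mod 37).
Check: 3·24 = 72 = 1·37 + 35.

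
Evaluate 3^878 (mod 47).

Successive squares of 3 mod 47: 3^1≡3, 3^2≡9, 3^4≡34, 3^8≡28, 3^16≡32, 3^32≡37, 3^64≡6, 3^128≡36, 3^256≡27, 3^512≡24.
Since 878 = 2 + 4 + 8 + 32 + 64 + 256 + 512 in binary, 3^878 ≡ 9·34·28·37·6·27·24 ≡ 34 (mod 47).

34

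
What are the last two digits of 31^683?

Square-and-reduce mod 100: 31^1≡31, 31^2≡61, 31^4≡21, 31^8≡41, 31^16≡81, 31^32≡61, 31^64≡21, 31^128≡41, 31^256≡81, 31^512≡61.
Since 683 = 1 + 2 + 8 + 32 + 128 + 512 in binary, 31^683 ≡ 31·61·41·61·41·61 ≡ 91 (mod 100).

91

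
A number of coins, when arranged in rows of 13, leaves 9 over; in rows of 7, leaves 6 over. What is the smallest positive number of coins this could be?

48

x ≡ 6 (mod 7) gives x ∈ {6, 13, 20, 27, 34, 41, 48}.
The first of these with x mod 13 = 9 is 48.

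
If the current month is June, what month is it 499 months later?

January

499 − 41·12 = 7, so 499 ≡ 7 (mod 12).
June + 7 months → January.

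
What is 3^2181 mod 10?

3

The units digit of 3^n cycles with period 4: 3, 9, 7, 1, …
2181 mod 4 = 1, so the last digit matches 3^1 = 3.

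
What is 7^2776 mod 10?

1

Powers of 7 mod 10 repeat with period 4: 7, 9, 3, 1.
2776 mod 4 = 0, so the last digit matches 7^4 = 1.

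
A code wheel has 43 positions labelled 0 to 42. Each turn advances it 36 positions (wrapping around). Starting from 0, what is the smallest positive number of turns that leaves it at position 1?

6

36·6 = 216 = 5·43 + 1, so 36⁻¹ ≡ 6 (mod 43).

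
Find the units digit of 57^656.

1

The units digit of 57^n cycles with period 4: 7, 9, 3, 1, …
656 mod 4 = 0, so the last digit matches 7^4 = 1.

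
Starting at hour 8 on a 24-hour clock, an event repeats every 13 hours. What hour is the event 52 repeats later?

52·13 = 676.
676 = 28·24 + 4, so 676 mod 24 = 4.
(8 + 4) mod 24 = 12.

12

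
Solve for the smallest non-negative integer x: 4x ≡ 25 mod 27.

The inverse of 4 mod 27 is 7 (since 4·7 = 28 ≡ 1).
Multiplying both sides by 7: x ≡ 7·25 = 175 ≡ 13 (mod 27).

13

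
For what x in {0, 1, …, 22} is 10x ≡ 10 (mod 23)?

10⁻¹ ≡ 7 (mod 23) because 10·7 = 70 = 3·23 + 1.
So x ≡ 7·10 = 70 ≡ 1 (mod 23).
Check: 10·1 = 10 = 0·23 + 10.

1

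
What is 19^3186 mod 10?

1

The units digit of 19^n cycles with period 2: 9, 1, …
3186 leaves remainder 0 on division by 2, so 19^3186 ends in 1.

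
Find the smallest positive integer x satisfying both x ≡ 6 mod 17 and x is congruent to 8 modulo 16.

Since 16·16 ≡ 1 (mod 17), take x = 8 + 16·((6−8)·16 mod 17) = 8 + 16·2 = 40.
Check: 40 mod 17 = 6, 40 mod 16 = 8.

40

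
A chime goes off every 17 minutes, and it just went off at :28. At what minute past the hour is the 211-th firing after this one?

15

211·17 = 3587.
Dividing 3587 by 60 gives quotient 59 and remainder 47.
(28 + 47) mod 60 = 15.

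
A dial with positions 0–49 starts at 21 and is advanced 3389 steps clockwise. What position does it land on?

3389 = 67·50 + 39, so 3389 mod 50 = 39.
(21 + 39) mod 50 = 10.

10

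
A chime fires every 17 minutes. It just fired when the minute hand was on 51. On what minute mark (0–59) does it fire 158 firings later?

37

158·17 = 2686.
2686 − 44·60 = 46, so 2686 ≡ 46 (mod 60).
(51 + 46) mod 60 = 37.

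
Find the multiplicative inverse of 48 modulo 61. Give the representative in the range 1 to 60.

61 = 1·48 + 13
48 = 3·13 + 9
13 = 1·9 + 4
9 = 2·4 + 1
4 = 4·1 + 0
Back-substituting gives 48·14 ≡ 1 (mod 61).

14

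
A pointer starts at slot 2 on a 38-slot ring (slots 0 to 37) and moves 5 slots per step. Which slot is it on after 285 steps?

285·5 = 1425.
1425 mod 38 = 19 (since 37·38 = 1406).
(2 + 19) mod 38 = 21.

21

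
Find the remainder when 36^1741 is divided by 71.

By repeated squaring mod 71: 36^1≡36, 36^2≡18, 36^4≡40, 36^8≡38, 36^16≡24, 36^32≡8, 36^64≡64, 36^128≡49, 36^256≡58, 36^512≡27, 36^1024≡19.
1741 = 1 + 4 + 8 + 64 + 128 + 512 + 1024, so 36^1741 ≡ 36·40·38·64·49·27·19 ≡ 15 (mod 71).

15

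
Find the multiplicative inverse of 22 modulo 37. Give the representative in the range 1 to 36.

32

22·32 = 704 = 19·37 + 1, so 22⁻¹ ≡ 32 (mod 37).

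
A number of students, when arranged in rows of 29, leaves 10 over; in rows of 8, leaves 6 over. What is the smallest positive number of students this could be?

Since 8·11 ≡ 1 (mod 29), take x = 6 + 8·((10−6)·11 mod 29) = 6 + 8·15 = 126.
Check: 126 mod 29 = 10, 126 mod 8 = 6.

126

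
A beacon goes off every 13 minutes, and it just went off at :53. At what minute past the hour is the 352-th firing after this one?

9

352·13 = 4576.
4576 mod 60 = 16 (since 76·60 = 4560).
(53 + 16) mod 60 = 9.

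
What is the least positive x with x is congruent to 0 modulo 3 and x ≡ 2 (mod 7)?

9

Since 7·1 ≡ 1 (mod 3), take x = 2 + 7·((0−2)·1 mod 3) = 2 + 7·1 = 9.
Check: 9 mod 3 = 0, 9 mod 7 = 2.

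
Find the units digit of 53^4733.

The units digit of 53^n cycles with period 4: 3, 9, 7, 1, …
4733 mod 4 = 1, so the last digit matches 3^1 = 3.

3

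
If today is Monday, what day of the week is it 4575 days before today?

4575 mod 7 = 4 (since 653·7 = 4571).
Monday − 4 days → Thursday.

Thursday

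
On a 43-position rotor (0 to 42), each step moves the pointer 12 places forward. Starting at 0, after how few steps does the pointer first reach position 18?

23

12⁻¹ ≡ 18 (mod 43) because 12·18 = 216 = 5·43 + 1.
Multiplying both sides by 18: x ≡ 18·18 = 324 ≡ 23 (mod 43).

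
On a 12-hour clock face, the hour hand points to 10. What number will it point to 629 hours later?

629 − 52·12 = 5, so 629 ≡ 5 (mod 12).
10 + 5 → 3 on a 12-hour dial.

3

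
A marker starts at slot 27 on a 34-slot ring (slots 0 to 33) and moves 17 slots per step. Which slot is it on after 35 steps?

10

35·17 = 595.
595 = 17·34 + 17, so 595 mod 34 = 17.
(27 + 17) mod 34 = 10.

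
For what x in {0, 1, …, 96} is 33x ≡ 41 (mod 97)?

13

33⁻¹ ≡ 50 (mod 97) because 33·50 = 1650 = 17·97 + 1.
Multiplying both sides by 50: x ≡ 50·41 = 2050 ≡ 13 (mod 97).
Check: 33·13 = 429 = 4·97 + 41.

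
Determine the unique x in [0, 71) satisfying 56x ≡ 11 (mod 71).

The inverse of 56 mod 71 is 52 (since 56·52 = 2912 ≡ 1).
So x ≡ 52·11 = 572 ≡ 4 (mod 71).

4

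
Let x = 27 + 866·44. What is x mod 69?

43

866·44 = 38104.
38104 mod 69 = 16 (since 552·69 = 38088).
(27 + 16) mod 69 = 43.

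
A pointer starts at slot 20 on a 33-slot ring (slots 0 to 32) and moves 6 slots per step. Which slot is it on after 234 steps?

234·6 = 1404.
Dividing 1404 by 33 gives quotient 42 and remainder 18.
(20 + 18) mod 33 = 5.

5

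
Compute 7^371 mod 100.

43

By repeated squaring mod 100: 7^1≡7, 7^2≡49, 7^4≡1, 7^8≡1, 7^16≡1, 7^32≡1, 7^64≡1, 7^128≡1, 7^256≡1.
Since 371 = 1 + 2 + 16 + 32 + 64 + 256 in binary, 7^371 ≡ 7·49·1·1·1·1 ≡ 43 (mod 100).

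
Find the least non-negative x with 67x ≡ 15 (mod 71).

The inverse of 67 mod 71 is 53 (since 67·53 = 3551 ≡ 1).
Multiplying both sides by 53: x ≡ 53·15 = 795 ≡ 14 (mod 71).
Check: 67·14 = 938 = 13·71 + 15.

14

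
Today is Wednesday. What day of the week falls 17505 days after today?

Monday

17505 = 2500·7 + 5, so 17505 mod 7 = 5.
Wednesday + 5 days → Monday.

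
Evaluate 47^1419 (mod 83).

Successive squares of 47 mod 83: 47^1≡47, 47^2≡51, 47^4≡28, 47^8≡37, 47^16≡41, 47^32≡21, 47^64≡26, 47^128≡12, 47^256≡61, 47^512≡69, 47^1024≡30.
1419 = 1 + 2 + 8 + 128 + 256 + 1024, so 47^1419 ≡ 47·51·37·12·61·30 ≡ 2 (mod 83).

2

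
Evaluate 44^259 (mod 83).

28

Successive squares of 44 mod 83: 44^1≡44, 44^2≡27, 44^4≡65, 44^8≡75, 44^16≡64, 44^32≡29, 44^64≡11, 44^128≡38, 44^256≡33.
259 = 1 + 2 + 256, so 44^259 ≡ 44·27·33 ≡ 28 (mod 83).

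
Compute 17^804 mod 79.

Square-and-reduce mod 79: 17^1≡17, 17^2≡52, 17^4≡18, 17^8≡8, 17^16≡64, 17^32≡67, 17^64≡65, 17^128≡38, 17^256≡22, 17^512≡10.
804 = 4 + 32 + 256 + 512, so 17^804 ≡ 18·67·22·10 ≡ 38 (mod 79).

38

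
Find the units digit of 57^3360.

Last digits of 7^n: 7, 9, 3, 1 (period 4).
3360 mod 4 = 0, so the last digit matches 7^4 = 1.

1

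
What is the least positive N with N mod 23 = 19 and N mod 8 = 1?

x ≡ 1 (mod 8) gives x ∈ {1, 9, 17, 25, 33, 41, 49, 57, …}.
The first of these with x mod 23 = 19 is 65.

65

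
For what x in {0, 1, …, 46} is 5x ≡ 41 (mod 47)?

27

The inverse of 5 mod 47 is 19 (since 5·19 = 95 ≡ 1).
Multiplying both sides by 19: x ≡ 19·41 = 779 ≡ 27 (mod 47).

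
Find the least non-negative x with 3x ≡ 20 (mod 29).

26

3⁻¹ ≡ 10 (mod 29) because 3·10 = 30 = 1·29 + 1.
So x ≡ 10·20 = 200 ≡ 26 (mod 29).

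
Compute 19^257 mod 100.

Square-and-reduce mod 100: 19^1≡19, 19^2≡61, 19^4≡21, 19^8≡41, 19^16≡81, 19^32≡61, 19^64≡21, 19^128≡41, 19^256≡81.
Since 257 = 1 + 256 in binary, 19^257 ≡ 19·81 ≡ 39 (mod 100).

39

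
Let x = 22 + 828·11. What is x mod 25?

828·11 = 9108.
9108 − 364·25 = 8, so 9108 ≡ 8 (mod 25).
(22 + 8) mod 25 = 5.

5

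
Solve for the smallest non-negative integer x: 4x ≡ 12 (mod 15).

3

4⁻¹ ≡ 4 (mod 15) because 4·4 = 16 = 1·15 + 1.
So x ≡ 4·12 = 48 ≡ 3 (mod 15).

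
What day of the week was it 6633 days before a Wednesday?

Saturday

6633 mod 7 = 4 (since 947·7 = 6629).
Wednesday − 4 days → Saturday.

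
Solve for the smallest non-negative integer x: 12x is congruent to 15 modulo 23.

7

The inverse of 12 mod 23 is 2 (since 12·2 = 24 ≡ 1).
Multiplying both sides by 2: x ≡ 2·15 = 30 ≡ 7 (mod 23).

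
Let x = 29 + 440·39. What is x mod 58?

21

440·39 = 17160.
Dividing 17160 by 58 gives quotient 295 and remainder 50.
(29 + 50) mod 58 = 21.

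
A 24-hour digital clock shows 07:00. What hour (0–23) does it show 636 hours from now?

19

Dividing 636 by 24 gives quotient 26 and remainder 12.
(7 + 12) mod 24 = 19.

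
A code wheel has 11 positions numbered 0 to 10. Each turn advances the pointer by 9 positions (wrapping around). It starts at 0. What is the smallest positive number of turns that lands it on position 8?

The inverse of 9 mod 11 is 5 (since 9·5 = 45 ≡ 1).
Multiplying both sides by 5: x ≡ 5·8 = 40 ≡ 7 (mod 11).

7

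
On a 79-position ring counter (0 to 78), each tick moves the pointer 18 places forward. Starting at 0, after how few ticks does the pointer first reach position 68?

The inverse of 18 mod 79 is 22 (since 18·22 = 396 ≡ 1).
So x ≡ 22·68 = 1496 ≡ 74 (mod 79).

74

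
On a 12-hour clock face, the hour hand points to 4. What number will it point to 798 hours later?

Dividing 798 by 12 gives quotient 66 and remainder 6.
4 + 6 → 10 on a 12-hour dial.

10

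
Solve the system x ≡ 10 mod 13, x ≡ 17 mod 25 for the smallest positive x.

192

Since 25·12 ≡ 1 (mod 13), take x = 17 + 25·((10−17)·12 mod 13) = 17 + 25·7 = 192.
Check: 192 mod 13 = 10, 192 mod 25 = 17.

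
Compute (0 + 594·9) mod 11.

0

594·9 = 5346.
Dividing 5346 by 11 gives quotient 486 and remainder 0.
(0 + 0) mod 11 = 0.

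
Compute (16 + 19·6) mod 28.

19·6 = 114.
Dividing 114 by 28 gives quotient 4 and remainder 2.
(16 + 2) mod 28 = 18.

18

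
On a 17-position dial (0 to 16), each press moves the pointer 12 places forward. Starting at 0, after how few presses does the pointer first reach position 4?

12⁻¹ ≡ 10 (mod 17) because 12·10 = 120 = 7·17 + 1.
Multiplying both sides by 10: x ≡ 10·4 = 40 ≡ 6 (mod 17).

6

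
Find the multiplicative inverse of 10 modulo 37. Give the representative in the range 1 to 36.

26

37 = 3·10 + 7
10 = 1·7 + 3
7 = 2·3 + 1
3 = 3·1 + 0
Back-substituting gives 10·26 ≡ 1 (mod 37).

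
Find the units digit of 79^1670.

Powers of 9 mod 10 repeat with period 2: 9, 1.
1670 mod 2 = 0, so the last digit matches 9^2 = 1.

1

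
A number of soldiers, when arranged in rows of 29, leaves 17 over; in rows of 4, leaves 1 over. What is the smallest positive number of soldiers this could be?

17

x ≡ 1 (mod 4) gives x ∈ {1, 5, 9, 13, 17}.
The first of these with x mod 29 = 17 is 17.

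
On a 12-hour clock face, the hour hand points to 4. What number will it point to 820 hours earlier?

12

820 − 68·12 = 4, so 820 ≡ 4 (mod 12).
4 − 4 → 12 on a 12-hour dial.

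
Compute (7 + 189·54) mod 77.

49

189·54 = 10206.
10206 − 132·77 = 42, so 10206 ≡ 42 (mod 77).
(7 + 42) mod 77 = 49.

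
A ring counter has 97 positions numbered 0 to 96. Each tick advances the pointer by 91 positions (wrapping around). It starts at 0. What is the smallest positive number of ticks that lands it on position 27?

44

91⁻¹ ≡ 16 (mod 97) because 91·16 = 1456 = 15·97 + 1.
So x ≡ 16·27 = 432 ≡ 44 (mod 97).
Check: 91·44 = 4004 = 41·97 + 27.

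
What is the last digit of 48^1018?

Powers of 8 mod 10 repeat with period 4: 8, 4, 2, 6.
1018 leaves remainder 2 on division by 4, so 48^1018 ends in 4.

4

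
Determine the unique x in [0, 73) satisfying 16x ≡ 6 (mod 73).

46

The inverse of 16 mod 73 is 32 (since 16·32 = 512 ≡ 1).
Multiplying both sides by 32: x ≡ 32·6 = 192 ≡ 46 (mod 73).
Check: 16·46 = 736 = 10·73 + 6.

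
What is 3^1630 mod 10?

9

Powers of 3 mod 10 repeat with period 4: 3, 9, 7, 1.
1630 leaves remainder 2 on division by 4, so 3^1630 ends in 9.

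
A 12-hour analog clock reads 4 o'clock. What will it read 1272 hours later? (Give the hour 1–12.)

1272 mod 12 = 0 (since 106·12 = 1272).
4 + 0 → 4 on a 12-hour dial.

4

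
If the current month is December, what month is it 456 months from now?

Dividing 456 by 12 gives quotient 38 and remainder 0.
December + 0 months → December.

December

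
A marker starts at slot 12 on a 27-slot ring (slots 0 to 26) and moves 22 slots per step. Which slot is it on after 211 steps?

10

211·22 = 4642.
4642 mod 27 = 25 (since 171·27 = 4617).
(12 + 25) mod 27 = 10.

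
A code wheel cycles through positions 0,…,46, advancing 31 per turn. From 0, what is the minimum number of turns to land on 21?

31⁻¹ ≡ 44 (mod 47) because 31·44 = 1364 = 29·47 + 1.
Multiplying both sides by 44: x ≡ 44·21 = 924 ≡ 31 (mod 47).

31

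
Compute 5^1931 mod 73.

13

By repeated squaring mod 73: 5^1≡5, 5^2≡25, 5^4≡41, 5^8≡2, 5^16≡4, 5^32≡16, 5^64≡37, 5^128≡55, 5^256≡32, 5^512≡2, 5^1024≡4.
Since 1931 = 1 + 2 + 8 + 128 + 256 + 512 + 1024 in binary, 5^1931 ≡ 5·25·2·55·32·2·4 ≡ 13 (mod 73).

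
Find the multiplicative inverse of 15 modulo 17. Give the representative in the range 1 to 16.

15·8 = 120 = 7·17 + 1, so 15⁻¹ ≡ 8 (mod 17).

8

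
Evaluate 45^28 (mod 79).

44

Square-and-reduce mod 79: 45^1≡45, 45^2≡50, 45^4≡51, 45^8≡73, 45^16≡36.
Since 28 = 4 + 8 + 16 in binary, 45^28 ≡ 51·73·36 ≡ 44 (mod 79).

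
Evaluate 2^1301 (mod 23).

8

By repeated squaring mod 23: 2^1≡2, 2^2≡4, 2^4≡16, 2^8≡3, 2^16≡9, 2^32≡12, 2^64≡6, 2^128≡13, 2^256≡8, 2^512≡18, 2^1024≡2.
1301 = 1 + 4 + 16 + 256 + 1024, so 2^1301 ≡ 2·16·9·8·2 ≡ 8 (mod 23).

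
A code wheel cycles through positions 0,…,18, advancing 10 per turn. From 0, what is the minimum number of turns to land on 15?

11

10⁻¹ ≡ 2 (mod 19) because 10·2 = 20 = 1·19 + 1.
So x ≡ 2·15 = 30 ≡ 11 (mod 19).
Check: 10·11 = 110 = 5·19 + 15.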